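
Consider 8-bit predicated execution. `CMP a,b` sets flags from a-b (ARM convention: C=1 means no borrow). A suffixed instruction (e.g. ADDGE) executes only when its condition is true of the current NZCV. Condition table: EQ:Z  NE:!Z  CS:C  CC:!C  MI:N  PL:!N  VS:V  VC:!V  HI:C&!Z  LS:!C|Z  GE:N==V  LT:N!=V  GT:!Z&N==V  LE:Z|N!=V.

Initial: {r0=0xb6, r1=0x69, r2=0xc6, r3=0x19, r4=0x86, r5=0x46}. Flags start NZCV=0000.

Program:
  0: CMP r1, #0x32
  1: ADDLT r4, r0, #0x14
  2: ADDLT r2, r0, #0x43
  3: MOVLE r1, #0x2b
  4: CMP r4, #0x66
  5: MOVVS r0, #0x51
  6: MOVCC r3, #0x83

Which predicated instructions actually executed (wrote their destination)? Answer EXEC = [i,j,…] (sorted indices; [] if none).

EXEC = [5]

[0] flags=0010 → (cmp)
[1] flags=0010 LT?F → skip
[2] flags=0010 LT?F → skip
[3] flags=0010 LE?F → skip
[4] flags=0011 → (cmp)
[5] flags=0011 VS?T → r0=0x51
[6] flags=0011 CC?F → skip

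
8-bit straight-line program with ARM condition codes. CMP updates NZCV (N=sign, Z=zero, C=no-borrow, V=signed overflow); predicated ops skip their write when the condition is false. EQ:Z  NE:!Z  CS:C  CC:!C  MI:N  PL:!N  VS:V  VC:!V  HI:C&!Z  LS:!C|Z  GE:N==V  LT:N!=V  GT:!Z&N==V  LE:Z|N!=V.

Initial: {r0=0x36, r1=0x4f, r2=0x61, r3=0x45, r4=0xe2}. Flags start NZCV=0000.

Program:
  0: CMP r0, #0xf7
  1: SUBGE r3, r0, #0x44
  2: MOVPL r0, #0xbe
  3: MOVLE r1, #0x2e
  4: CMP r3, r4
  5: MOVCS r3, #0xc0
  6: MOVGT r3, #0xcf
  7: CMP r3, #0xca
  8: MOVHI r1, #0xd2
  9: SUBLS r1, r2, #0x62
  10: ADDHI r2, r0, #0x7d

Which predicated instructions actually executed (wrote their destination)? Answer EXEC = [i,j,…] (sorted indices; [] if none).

EXEC = [1,2,5,6,8,10]

0: ✓ CMP  NZCV=0000
1: ✓ SUBGE  r3←0xf2
2: ✓ MOVPL  r0←0xbe
3: · MOVLE
4: ✓ CMP  NZCV=0010
5: ✓ MOVCS  r3←0xc0
6: ✓ MOVGT  r3←0xcf
7: ✓ CMP  NZCV=0010
8: ✓ MOVHI  r1←0xd2
9: · SUBLS
10: ✓ ADDHI  r2←0x3b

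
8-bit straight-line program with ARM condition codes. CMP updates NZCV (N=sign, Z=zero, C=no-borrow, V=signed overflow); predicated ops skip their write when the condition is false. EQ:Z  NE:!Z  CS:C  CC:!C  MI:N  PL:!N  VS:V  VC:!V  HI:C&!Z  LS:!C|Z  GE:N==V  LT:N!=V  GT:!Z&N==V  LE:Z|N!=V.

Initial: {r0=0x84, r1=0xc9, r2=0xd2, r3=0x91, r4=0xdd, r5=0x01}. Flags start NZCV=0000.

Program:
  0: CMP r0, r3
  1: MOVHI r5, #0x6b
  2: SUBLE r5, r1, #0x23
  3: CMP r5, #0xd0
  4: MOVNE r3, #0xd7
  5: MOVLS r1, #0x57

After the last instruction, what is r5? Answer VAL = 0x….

[0] flags=1000 → (cmp)
[1] flags=1000 HI?F → skip
[2] flags=1000 LE?T → r5=0xa6
[3] flags=1000 → (cmp)
[4] flags=1000 NE?T → r3=0xd7
[5] flags=1000 LS?T → r1=0x57

VAL = 0xa6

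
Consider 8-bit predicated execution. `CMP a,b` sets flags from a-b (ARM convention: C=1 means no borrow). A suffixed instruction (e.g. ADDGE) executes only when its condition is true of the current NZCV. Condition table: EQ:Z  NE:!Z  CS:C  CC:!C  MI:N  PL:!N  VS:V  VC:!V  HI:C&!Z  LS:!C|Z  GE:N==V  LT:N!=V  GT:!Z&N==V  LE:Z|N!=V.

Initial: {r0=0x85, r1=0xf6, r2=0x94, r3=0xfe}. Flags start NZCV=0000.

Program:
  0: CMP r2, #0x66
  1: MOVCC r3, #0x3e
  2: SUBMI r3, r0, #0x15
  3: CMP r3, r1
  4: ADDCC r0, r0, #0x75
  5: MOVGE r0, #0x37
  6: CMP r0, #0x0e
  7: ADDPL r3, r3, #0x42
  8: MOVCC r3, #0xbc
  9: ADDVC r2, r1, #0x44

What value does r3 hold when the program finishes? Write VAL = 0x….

VAL = 0x40

0: ✓ CMP  NZCV=0011
1: · MOVCC
2: · SUBMI
3: ✓ CMP  NZCV=0010
4: · ADDCC
5: ✓ MOVGE  r0←0x37
6: ✓ CMP  NZCV=0010
7: ✓ ADDPL  r3←0x40
8: · MOVCC
9: ✓ ADDVC  r2←0x3a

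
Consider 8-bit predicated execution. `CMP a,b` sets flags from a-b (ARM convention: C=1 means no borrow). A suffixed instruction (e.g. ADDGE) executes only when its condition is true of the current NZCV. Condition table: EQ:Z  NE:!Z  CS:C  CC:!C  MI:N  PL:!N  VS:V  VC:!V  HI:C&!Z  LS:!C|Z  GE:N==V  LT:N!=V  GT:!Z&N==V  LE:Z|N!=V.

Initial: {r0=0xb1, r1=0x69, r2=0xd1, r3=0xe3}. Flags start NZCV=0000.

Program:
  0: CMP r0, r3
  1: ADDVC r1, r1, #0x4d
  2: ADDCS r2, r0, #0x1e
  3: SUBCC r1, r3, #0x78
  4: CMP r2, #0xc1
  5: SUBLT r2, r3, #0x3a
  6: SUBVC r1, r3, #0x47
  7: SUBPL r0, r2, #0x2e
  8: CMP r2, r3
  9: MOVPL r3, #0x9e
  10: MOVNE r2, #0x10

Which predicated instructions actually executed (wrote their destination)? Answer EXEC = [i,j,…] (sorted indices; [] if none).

[0] flags=1000 → (cmp)
[1] flags=1000 VC?T → r1=0xb6
[2] flags=1000 CS?F → skip
[3] flags=1000 CC?T → r1=0x6b
[4] flags=0010 → (cmp)
[5] flags=0010 LT?F → skip
[6] flags=0010 VC?T → r1=0x9c
[7] flags=0010 PL?T → r0=0xa3
[8] flags=1000 → (cmp)
[9] flags=1000 PL?F → skip
[10] flags=1000 NE?T → r2=0x10

EXEC = [1,3,6,7,10]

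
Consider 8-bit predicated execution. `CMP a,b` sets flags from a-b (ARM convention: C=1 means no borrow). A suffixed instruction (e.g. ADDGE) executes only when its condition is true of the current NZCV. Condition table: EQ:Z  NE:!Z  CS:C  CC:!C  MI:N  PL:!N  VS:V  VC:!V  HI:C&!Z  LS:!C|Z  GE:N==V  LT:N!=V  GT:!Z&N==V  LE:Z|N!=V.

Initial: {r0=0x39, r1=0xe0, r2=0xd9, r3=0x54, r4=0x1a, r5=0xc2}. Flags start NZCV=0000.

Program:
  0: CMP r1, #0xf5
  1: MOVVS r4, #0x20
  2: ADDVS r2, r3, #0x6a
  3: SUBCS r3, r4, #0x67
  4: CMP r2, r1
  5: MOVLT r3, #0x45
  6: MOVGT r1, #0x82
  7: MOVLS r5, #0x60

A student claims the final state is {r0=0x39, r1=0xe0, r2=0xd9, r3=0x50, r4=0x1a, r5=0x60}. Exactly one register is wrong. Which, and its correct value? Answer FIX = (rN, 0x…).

FIX = (r3, 0x45)

0: ✓ CMP  NZCV=1000
1: · MOVVS
2: · ADDVS
3: · SUBCS
4: ✓ CMP  NZCV=1000
5: ✓ MOVLT  r3←0x45
6: · MOVGT
7: ✓ MOVLS  r5←0x60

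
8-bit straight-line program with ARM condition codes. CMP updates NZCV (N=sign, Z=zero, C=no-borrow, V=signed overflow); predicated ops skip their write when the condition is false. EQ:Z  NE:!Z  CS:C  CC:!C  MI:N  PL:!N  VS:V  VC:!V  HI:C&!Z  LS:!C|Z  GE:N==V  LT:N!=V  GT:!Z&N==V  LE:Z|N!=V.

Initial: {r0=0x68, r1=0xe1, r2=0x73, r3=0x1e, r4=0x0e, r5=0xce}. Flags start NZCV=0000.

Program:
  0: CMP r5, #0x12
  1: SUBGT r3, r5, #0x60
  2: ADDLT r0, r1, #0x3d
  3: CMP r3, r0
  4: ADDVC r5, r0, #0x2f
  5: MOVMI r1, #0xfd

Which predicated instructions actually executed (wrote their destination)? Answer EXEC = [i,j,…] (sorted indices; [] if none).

EXEC = [2,4]

[0] flags=1010 → (cmp)
[1] flags=1010 GT?F → skip
[2] flags=1010 LT?T → r0=0x1e
[3] flags=0110 → (cmp)
[4] flags=0110 VC?T → r5=0x4d
[5] flags=0110 MI?F → skip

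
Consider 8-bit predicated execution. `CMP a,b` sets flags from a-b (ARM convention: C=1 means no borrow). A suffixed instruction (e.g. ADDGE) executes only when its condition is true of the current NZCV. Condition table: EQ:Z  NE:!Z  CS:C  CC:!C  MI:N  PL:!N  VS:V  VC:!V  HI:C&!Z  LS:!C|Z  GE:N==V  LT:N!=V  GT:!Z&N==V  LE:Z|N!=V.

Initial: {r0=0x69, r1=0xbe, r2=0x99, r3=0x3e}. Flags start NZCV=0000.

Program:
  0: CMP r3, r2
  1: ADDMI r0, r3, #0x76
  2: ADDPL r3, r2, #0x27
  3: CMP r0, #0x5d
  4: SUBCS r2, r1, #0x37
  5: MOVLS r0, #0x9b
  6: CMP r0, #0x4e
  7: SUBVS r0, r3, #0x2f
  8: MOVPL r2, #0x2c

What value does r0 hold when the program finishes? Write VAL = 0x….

VAL = 0x0f

[0] flags=1001 → (cmp)
[1] flags=1001 MI?T → r0=0xb4
[2] flags=1001 PL?F → skip
[3] flags=0011 → (cmp)
[4] flags=0011 CS?T → r2=0x87
[5] flags=0011 LS?F → skip
[6] flags=0011 → (cmp)
[7] flags=0011 VS?T → r0=0x0f
[8] flags=0011 PL?T → r2=0x2c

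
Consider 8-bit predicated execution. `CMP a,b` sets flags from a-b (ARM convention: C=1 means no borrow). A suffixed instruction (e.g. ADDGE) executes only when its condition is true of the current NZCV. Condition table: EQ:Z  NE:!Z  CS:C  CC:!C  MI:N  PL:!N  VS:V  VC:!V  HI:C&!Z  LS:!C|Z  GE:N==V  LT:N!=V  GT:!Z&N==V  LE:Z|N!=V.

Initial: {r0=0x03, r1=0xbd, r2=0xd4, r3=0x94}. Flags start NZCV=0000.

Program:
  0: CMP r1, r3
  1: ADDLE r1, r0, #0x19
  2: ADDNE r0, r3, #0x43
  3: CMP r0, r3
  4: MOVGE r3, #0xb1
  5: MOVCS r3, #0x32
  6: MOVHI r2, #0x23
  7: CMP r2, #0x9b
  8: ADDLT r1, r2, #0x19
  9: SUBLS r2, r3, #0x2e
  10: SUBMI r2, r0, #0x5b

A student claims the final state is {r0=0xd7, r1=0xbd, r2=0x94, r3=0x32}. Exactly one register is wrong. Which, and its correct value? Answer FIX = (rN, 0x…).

0: ✓ CMP  NZCV=0010
1: · ADDLE
2: ✓ ADDNE  r0←0xd7
3: ✓ CMP  NZCV=0010
4: ✓ MOVGE  r3←0xb1
5: ✓ MOVCS  r3←0x32
6: ✓ MOVHI  r2←0x23
7: ✓ CMP  NZCV=1001
8: · ADDLT
9: ✓ SUBLS  r2←0x04
10: ✓ SUBMI  r2←0x7c

FIX = (r2, 0x7c)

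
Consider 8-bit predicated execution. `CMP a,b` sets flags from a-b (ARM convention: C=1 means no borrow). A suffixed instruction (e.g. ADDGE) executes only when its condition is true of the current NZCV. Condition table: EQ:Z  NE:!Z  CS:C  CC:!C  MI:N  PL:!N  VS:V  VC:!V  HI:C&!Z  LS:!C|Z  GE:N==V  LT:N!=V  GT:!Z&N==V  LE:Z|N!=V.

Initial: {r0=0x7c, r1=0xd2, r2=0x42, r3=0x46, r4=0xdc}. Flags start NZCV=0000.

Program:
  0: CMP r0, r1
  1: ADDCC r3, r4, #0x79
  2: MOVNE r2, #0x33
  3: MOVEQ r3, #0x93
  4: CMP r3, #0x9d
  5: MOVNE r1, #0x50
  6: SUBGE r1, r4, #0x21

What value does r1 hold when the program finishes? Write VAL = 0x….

VAL = 0xbb

0: ✓ CMP  NZCV=1001
1: ✓ ADDCC  r3←0x55
2: ✓ MOVNE  r2←0x33
3: · MOVEQ
4: ✓ CMP  NZCV=1001
5: ✓ MOVNE  r1←0x50
6: ✓ SUBGE  r1←0xbb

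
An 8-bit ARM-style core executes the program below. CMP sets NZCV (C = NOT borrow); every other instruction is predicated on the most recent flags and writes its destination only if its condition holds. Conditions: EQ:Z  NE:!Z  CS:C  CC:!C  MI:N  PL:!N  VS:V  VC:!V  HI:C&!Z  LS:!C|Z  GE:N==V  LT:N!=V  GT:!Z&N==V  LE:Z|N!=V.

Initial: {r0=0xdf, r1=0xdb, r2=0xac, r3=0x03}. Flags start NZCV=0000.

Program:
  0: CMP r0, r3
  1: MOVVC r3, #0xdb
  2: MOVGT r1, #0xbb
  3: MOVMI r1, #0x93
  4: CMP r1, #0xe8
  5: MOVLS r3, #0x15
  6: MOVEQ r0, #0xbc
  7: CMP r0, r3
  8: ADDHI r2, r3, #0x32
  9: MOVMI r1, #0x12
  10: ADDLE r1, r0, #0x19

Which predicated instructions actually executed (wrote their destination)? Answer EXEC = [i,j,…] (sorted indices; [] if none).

0: ✓ CMP  NZCV=1010
1: ✓ MOVVC  r3←0xdb
2: · MOVGT
3: ✓ MOVMI  r1←0x93
4: ✓ CMP  NZCV=1000
5: ✓ MOVLS  r3←0x15
6: · MOVEQ
7: ✓ CMP  NZCV=1010
8: ✓ ADDHI  r2←0x47
9: ✓ MOVMI  r1←0x12
10: ✓ ADDLE  r1←0xf8

EXEC = [1,3,5,8,9,10]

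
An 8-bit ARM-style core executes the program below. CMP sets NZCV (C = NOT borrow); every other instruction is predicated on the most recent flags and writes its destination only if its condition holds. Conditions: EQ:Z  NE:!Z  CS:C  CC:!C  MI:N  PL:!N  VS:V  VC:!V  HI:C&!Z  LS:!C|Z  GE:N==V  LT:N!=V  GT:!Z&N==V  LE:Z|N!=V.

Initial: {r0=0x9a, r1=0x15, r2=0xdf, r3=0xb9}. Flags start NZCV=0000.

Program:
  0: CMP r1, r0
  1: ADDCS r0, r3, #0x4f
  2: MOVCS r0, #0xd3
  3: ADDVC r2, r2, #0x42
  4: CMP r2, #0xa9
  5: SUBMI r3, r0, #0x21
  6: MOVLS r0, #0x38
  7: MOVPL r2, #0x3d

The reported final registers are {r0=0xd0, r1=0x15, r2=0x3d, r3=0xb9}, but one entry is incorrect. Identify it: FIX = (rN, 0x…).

FIX = (r0, 0x38)

0: ✓ CMP  NZCV=0000
1: · ADDCS
2: · MOVCS
3: ✓ ADDVC  r2←0x21
4: ✓ CMP  NZCV=0000
5: · SUBMI
6: ✓ MOVLS  r0←0x38
7: ✓ MOVPL  r2←0x3d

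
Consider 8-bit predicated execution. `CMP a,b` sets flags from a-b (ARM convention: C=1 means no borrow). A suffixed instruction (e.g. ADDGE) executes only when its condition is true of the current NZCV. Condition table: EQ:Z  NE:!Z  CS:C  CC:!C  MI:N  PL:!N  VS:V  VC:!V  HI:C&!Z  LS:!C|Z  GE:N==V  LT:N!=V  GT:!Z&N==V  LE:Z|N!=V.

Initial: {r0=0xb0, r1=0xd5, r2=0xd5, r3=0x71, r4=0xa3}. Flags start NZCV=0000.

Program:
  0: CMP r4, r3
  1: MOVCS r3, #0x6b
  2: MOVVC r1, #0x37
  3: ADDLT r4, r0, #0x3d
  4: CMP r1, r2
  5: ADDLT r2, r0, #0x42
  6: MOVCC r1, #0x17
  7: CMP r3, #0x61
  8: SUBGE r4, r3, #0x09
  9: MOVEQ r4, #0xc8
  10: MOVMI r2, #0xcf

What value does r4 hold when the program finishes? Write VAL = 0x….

VAL = 0x62

[0] flags=0011 → (cmp)
[1] flags=0011 CS?T → r3=0x6b
[2] flags=0011 VC?F → skip
[3] flags=0011 LT?T → r4=0xed
[4] flags=0110 → (cmp)
[5] flags=0110 LT?F → skip
[6] flags=0110 CC?F → skip
[7] flags=0010 → (cmp)
[8] flags=0010 GE?T → r4=0x62
[9] flags=0010 EQ?F → skip
[10] flags=0010 MI?F → skip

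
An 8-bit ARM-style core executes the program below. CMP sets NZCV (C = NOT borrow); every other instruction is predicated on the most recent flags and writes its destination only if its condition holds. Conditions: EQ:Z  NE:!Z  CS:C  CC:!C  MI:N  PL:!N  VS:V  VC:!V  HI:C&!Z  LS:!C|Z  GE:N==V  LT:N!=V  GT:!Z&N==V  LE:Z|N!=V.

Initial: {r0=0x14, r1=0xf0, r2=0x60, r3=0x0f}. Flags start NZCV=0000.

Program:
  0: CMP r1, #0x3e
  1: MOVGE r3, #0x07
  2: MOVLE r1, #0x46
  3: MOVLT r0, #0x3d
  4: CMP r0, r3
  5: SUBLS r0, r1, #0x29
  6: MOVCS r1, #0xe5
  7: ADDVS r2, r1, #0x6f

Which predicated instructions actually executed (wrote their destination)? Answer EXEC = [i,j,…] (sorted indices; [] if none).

[0] flags=1010 → (cmp)
[1] flags=1010 GE?F → skip
[2] flags=1010 LE?T → r1=0x46
[3] flags=1010 LT?T → r0=0x3d
[4] flags=0010 → (cmp)
[5] flags=0010 LS?F → skip
[6] flags=0010 CS?T → r1=0xe5
[7] flags=0010 VS?F → skip

EXEC = [2,3,6]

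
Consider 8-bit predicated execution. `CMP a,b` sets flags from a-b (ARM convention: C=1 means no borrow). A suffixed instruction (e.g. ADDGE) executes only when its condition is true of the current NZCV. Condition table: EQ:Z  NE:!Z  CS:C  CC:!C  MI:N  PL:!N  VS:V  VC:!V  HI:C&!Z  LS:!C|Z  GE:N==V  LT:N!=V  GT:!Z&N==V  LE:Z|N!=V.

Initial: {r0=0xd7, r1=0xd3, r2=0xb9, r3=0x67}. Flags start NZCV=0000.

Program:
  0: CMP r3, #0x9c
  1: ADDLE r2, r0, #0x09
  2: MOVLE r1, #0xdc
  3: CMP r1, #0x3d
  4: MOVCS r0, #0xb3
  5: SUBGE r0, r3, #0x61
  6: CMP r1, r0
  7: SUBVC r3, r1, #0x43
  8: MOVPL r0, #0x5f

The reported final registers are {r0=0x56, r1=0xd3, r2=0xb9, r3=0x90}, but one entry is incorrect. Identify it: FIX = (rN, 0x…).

FIX = (r0, 0x5f)

[0] flags=1001 → (cmp)
[1] flags=1001 LE?F → skip
[2] flags=1001 LE?F → skip
[3] flags=1010 → (cmp)
[4] flags=1010 CS?T → r0=0xb3
[5] flags=1010 GE?F → skip
[6] flags=0010 → (cmp)
[7] flags=0010 VC?T → r3=0x90
[8] flags=0010 PL?T → r0=0x5f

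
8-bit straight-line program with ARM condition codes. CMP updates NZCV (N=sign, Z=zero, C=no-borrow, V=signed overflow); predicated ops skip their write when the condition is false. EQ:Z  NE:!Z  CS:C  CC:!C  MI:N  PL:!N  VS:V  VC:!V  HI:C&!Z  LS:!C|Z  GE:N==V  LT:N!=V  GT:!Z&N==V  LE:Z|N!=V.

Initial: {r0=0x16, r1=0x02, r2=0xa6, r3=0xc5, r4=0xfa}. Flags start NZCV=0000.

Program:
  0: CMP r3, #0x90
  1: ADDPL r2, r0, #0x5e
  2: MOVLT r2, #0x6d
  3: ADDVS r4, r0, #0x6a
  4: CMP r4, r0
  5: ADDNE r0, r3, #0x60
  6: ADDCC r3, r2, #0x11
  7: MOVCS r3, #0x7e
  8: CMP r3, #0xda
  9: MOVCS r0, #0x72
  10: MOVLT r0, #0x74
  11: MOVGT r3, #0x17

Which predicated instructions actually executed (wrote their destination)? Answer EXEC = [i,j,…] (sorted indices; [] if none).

EXEC = [1,5,7,11]

[0] flags=0010 → (cmp)
[1] flags=0010 PL?T → r2=0x74
[2] flags=0010 LT?F → skip
[3] flags=0010 VS?F → skip
[4] flags=1010 → (cmp)
[5] flags=1010 NE?T → r0=0x25
[6] flags=1010 CC?F → skip
[7] flags=1010 CS?T → r3=0x7e
[8] flags=1001 → (cmp)
[9] flags=1001 CS?F → skip
[10] flags=1001 LT?F → skip
[11] flags=1001 GT?T → r3=0x17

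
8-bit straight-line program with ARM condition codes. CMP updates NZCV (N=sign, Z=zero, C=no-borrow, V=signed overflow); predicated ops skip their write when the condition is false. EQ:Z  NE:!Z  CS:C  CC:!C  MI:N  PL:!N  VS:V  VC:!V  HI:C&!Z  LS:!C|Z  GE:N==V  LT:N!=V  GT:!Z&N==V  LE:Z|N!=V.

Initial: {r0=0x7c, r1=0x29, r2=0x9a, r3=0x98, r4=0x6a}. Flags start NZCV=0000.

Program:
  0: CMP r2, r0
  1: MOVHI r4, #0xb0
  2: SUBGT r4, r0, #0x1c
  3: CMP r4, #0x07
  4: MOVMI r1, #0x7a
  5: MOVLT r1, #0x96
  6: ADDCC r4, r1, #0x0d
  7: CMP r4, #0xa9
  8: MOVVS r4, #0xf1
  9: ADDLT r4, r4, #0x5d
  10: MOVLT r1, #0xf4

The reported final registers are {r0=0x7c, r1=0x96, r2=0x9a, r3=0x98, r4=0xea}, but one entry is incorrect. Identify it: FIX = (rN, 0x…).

0: ✓ CMP  NZCV=0011
1: ✓ MOVHI  r4←0xb0
2: · SUBGT
3: ✓ CMP  NZCV=1010
4: ✓ MOVMI  r1←0x7a
5: ✓ MOVLT  r1←0x96
6: · ADDCC
7: ✓ CMP  NZCV=0010
8: · MOVVS
9: · ADDLT
10: · MOVLT

FIX = (r4, 0xb0)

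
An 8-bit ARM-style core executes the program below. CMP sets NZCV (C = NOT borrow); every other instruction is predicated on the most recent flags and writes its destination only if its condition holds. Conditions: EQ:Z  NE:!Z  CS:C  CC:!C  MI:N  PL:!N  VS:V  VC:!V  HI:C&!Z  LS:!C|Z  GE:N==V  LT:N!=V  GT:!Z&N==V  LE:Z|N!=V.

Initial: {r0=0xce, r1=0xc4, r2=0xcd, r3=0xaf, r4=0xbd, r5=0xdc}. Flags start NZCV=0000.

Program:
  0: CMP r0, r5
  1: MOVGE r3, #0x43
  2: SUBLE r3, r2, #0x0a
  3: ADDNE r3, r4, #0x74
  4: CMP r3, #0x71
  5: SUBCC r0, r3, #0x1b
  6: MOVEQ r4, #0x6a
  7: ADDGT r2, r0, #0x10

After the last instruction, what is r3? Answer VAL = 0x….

VAL = 0x31

[0] flags=1000 → (cmp)
[1] flags=1000 GE?F → skip
[2] flags=1000 LE?T → r3=0xc3
[3] flags=1000 NE?T → r3=0x31
[4] flags=1000 → (cmp)
[5] flags=1000 CC?T → r0=0x16
[6] flags=1000 EQ?F → skip
[7] flags=1000 GT?F → skip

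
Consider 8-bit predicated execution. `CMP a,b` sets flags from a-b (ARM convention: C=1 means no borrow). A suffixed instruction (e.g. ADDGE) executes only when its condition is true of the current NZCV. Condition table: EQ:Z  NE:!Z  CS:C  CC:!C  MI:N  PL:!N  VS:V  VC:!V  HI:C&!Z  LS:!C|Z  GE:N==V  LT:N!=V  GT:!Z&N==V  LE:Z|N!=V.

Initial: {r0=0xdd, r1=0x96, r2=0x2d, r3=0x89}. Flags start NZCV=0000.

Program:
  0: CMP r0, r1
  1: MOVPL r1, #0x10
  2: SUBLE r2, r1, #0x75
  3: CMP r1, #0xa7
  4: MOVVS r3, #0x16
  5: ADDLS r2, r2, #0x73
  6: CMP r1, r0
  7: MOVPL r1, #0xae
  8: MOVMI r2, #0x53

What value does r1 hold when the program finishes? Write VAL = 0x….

0: ✓ CMP  NZCV=0010
1: ✓ MOVPL  r1←0x10
2: · SUBLE
3: ✓ CMP  NZCV=0000
4: · MOVVS
5: ✓ ADDLS  r2←0xa0
6: ✓ CMP  NZCV=0000
7: ✓ MOVPL  r1←0xae
8: · MOVMI

VAL = 0xae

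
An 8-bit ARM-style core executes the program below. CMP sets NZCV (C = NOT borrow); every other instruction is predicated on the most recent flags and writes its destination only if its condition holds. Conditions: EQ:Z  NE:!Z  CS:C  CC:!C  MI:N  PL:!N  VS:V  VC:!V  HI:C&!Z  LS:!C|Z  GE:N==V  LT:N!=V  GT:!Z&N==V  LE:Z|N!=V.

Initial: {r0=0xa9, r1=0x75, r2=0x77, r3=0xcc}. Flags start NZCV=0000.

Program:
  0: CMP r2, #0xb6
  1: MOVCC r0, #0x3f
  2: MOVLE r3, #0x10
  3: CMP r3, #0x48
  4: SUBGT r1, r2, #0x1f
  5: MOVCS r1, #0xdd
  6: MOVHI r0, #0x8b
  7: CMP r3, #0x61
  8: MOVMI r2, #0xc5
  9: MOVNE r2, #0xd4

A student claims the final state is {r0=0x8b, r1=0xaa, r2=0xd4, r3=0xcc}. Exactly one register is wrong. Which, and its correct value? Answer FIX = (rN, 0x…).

[0] flags=1001 → (cmp)
[1] flags=1001 CC?T → r0=0x3f
[2] flags=1001 LE?F → skip
[3] flags=1010 → (cmp)
[4] flags=1010 GT?F → skip
[5] flags=1010 CS?T → r1=0xdd
[6] flags=1010 HI?T → r0=0x8b
[7] flags=0011 → (cmp)
[8] flags=0011 MI?F → skip
[9] flags=0011 NE?T → r2=0xd4

FIX = (r1, 0xdd)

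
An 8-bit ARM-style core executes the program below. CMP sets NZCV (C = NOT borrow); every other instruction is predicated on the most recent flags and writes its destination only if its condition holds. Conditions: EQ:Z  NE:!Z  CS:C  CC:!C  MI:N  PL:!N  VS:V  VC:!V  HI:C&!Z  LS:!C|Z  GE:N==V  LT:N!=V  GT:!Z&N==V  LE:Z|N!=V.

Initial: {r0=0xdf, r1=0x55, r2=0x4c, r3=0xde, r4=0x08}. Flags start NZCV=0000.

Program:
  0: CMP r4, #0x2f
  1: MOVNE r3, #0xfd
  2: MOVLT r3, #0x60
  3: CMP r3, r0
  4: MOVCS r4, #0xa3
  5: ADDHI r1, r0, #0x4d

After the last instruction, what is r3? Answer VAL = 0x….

[0] flags=1000 → (cmp)
[1] flags=1000 NE?T → r3=0xfd
[2] flags=1000 LT?T → r3=0x60
[3] flags=1001 → (cmp)
[4] flags=1001 CS?F → skip
[5] flags=1001 HI?F → skip

VAL = 0x60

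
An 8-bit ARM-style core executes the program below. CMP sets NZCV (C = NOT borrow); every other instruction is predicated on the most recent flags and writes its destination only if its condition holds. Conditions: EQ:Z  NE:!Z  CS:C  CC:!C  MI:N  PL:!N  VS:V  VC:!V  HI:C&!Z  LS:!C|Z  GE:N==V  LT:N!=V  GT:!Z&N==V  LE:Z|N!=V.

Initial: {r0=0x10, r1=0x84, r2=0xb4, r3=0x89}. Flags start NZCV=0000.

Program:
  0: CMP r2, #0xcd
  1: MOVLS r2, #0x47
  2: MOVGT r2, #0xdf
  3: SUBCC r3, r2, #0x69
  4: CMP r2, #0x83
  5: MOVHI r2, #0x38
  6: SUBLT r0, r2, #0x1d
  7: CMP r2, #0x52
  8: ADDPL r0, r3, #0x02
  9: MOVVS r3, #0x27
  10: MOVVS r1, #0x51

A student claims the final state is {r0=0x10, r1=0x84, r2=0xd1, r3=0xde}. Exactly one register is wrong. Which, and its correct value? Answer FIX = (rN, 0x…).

FIX = (r2, 0x47)

[0] flags=1000 → (cmp)
[1] flags=1000 LS?T → r2=0x47
[2] flags=1000 GT?F → skip
[3] flags=1000 CC?T → r3=0xde
[4] flags=1001 → (cmp)
[5] flags=1001 HI?F → skip
[6] flags=1001 LT?F → skip
[7] flags=1000 → (cmp)
[8] flags=1000 PL?F → skip
[9] flags=1000 VS?F → skip
[10] flags=1000 VS?F → skip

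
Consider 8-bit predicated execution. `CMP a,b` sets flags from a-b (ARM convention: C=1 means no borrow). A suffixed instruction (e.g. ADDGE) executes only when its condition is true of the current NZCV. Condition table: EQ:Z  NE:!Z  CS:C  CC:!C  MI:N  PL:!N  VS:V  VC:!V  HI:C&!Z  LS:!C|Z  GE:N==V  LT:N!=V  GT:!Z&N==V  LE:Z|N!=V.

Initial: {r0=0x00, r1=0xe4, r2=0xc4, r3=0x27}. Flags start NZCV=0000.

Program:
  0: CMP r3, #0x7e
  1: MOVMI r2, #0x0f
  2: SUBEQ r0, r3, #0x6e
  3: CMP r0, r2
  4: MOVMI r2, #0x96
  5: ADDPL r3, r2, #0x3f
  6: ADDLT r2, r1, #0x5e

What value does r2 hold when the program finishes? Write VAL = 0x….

VAL = 0x42

0: ✓ CMP  NZCV=1000
1: ✓ MOVMI  r2←0x0f
2: · SUBEQ
3: ✓ CMP  NZCV=1000
4: ✓ MOVMI  r2←0x96
5: · ADDPL
6: ✓ ADDLT  r2←0x42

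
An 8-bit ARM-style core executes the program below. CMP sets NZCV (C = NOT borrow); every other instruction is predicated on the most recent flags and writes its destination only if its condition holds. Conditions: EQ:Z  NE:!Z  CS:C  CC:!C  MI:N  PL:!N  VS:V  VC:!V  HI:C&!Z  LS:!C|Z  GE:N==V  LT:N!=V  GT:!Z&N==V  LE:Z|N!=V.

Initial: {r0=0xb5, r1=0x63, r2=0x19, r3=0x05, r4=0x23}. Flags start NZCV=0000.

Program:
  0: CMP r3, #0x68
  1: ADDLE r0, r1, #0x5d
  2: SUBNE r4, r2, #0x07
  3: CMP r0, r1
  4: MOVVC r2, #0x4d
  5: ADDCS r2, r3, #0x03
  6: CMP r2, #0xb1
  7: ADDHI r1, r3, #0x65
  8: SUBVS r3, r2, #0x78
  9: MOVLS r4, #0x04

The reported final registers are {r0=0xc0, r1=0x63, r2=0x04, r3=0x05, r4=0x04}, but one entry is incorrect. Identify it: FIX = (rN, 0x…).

0: ✓ CMP  NZCV=1000
1: ✓ ADDLE  r0←0xc0
2: ✓ SUBNE  r4←0x12
3: ✓ CMP  NZCV=0011
4: · MOVVC
5: ✓ ADDCS  r2←0x08
6: ✓ CMP  NZCV=0000
7: · ADDHI
8: · SUBVS
9: ✓ MOVLS  r4←0x04

FIX = (r2, 0x08)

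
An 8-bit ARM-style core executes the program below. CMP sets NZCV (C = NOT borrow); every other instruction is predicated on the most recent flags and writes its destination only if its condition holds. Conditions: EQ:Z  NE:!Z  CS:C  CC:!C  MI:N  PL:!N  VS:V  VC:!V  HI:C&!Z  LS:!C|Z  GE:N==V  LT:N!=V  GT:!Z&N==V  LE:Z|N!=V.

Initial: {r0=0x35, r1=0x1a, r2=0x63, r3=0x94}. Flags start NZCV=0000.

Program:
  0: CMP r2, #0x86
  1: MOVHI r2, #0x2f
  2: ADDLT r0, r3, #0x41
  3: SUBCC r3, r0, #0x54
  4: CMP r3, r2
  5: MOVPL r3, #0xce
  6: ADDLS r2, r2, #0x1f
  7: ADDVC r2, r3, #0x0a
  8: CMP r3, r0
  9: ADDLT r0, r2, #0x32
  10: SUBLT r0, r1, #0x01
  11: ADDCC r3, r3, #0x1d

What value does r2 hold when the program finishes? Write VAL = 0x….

[0] flags=1001 → (cmp)
[1] flags=1001 HI?F → skip
[2] flags=1001 LT?F → skip
[3] flags=1001 CC?T → r3=0xe1
[4] flags=0011 → (cmp)
[5] flags=0011 PL?T → r3=0xce
[6] flags=0011 LS?F → skip
[7] flags=0011 VC?F → skip
[8] flags=1010 → (cmp)
[9] flags=1010 LT?T → r0=0x95
[10] flags=1010 LT?T → r0=0x19
[11] flags=1010 CC?F → skip

VAL = 0x63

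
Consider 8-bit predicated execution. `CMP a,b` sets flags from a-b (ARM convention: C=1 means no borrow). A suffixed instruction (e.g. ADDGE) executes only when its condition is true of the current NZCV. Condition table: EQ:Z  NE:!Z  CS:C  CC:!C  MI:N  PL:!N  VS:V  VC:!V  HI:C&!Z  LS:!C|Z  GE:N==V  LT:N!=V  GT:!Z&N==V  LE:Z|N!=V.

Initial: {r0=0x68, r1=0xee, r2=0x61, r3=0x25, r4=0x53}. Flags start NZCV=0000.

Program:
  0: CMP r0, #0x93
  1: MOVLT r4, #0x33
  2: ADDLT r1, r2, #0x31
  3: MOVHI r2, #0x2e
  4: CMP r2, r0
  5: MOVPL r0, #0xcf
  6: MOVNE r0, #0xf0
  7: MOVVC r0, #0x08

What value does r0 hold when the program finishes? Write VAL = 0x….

[0] flags=1001 → (cmp)
[1] flags=1001 LT?F → skip
[2] flags=1001 LT?F → skip
[3] flags=1001 HI?F → skip
[4] flags=1000 → (cmp)
[5] flags=1000 PL?F → skip
[6] flags=1000 NE?T → r0=0xf0
[7] flags=1000 VC?T → r0=0x08

VAL = 0x08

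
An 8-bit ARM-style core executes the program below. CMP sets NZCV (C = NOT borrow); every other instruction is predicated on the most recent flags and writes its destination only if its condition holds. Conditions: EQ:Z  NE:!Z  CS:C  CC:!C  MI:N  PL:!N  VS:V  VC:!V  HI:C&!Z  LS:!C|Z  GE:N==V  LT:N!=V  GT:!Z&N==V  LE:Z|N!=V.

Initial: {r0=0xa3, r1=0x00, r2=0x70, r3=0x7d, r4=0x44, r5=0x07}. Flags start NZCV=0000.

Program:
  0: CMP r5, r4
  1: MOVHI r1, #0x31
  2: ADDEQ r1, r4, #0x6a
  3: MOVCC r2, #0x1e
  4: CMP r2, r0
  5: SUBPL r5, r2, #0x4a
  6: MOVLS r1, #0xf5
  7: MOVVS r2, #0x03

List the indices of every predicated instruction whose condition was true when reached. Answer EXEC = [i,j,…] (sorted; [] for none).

EXEC = [3,5,6]

[0] flags=1000 → (cmp)
[1] flags=1000 HI?F → skip
[2] flags=1000 EQ?F → skip
[3] flags=1000 CC?T → r2=0x1e
[4] flags=0000 → (cmp)
[5] flags=0000 PL?T → r5=0xd4
[6] flags=0000 LS?T → r1=0xf5
[7] flags=0000 VS?F → skip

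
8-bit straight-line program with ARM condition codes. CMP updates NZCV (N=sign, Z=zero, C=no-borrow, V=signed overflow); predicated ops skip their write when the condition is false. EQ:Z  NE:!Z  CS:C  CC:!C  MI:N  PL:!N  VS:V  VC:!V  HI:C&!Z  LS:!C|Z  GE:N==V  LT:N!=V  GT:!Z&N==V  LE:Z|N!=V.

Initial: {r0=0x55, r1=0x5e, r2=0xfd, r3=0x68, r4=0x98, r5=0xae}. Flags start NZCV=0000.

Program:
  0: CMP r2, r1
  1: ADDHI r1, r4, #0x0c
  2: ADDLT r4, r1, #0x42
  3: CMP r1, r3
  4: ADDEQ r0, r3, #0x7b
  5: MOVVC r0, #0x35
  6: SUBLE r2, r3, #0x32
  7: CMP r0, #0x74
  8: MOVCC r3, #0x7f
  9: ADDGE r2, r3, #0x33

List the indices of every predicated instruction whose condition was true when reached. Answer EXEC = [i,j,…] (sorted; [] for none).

[0] flags=1010 → (cmp)
[1] flags=1010 HI?T → r1=0xa4
[2] flags=1010 LT?T → r4=0xe6
[3] flags=0011 → (cmp)
[4] flags=0011 EQ?F → skip
[5] flags=0011 VC?F → skip
[6] flags=0011 LE?T → r2=0x36
[7] flags=1000 → (cmp)
[8] flags=1000 CC?T → r3=0x7f
[9] flags=1000 GE?F → skip

EXEC = [1,2,6,8]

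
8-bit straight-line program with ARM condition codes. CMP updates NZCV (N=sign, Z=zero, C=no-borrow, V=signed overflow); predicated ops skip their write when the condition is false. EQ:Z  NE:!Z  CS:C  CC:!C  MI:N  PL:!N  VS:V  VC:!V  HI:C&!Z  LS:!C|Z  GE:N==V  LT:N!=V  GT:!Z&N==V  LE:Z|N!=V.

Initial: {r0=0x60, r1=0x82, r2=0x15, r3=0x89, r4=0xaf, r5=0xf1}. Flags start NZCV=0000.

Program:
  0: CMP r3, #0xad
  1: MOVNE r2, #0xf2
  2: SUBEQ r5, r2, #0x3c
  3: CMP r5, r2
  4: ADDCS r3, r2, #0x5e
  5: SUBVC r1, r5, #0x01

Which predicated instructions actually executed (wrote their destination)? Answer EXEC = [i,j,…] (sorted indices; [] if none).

EXEC = [1,5]

[0] flags=1000 → (cmp)
[1] flags=1000 NE?T → r2=0xf2
[2] flags=1000 EQ?F → skip
[3] flags=1000 → (cmp)
[4] flags=1000 CS?F → skip
[5] flags=1000 VC?T → r1=0xf0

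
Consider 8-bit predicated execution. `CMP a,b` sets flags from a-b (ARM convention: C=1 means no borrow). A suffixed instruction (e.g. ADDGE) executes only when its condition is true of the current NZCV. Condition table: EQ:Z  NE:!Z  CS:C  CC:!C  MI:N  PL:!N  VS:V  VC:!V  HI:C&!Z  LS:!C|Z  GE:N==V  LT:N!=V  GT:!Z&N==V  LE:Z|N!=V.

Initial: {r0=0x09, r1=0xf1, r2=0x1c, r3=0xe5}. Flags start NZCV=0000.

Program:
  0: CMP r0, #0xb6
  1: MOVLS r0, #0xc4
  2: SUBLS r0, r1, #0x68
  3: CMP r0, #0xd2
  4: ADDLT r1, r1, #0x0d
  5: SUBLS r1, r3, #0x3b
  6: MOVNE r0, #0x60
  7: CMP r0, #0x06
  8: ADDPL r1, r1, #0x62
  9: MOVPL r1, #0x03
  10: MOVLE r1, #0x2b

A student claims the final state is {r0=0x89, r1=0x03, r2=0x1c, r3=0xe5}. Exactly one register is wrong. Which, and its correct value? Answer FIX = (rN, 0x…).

[0] flags=0000 → (cmp)
[1] flags=0000 LS?T → r0=0xc4
[2] flags=0000 LS?T → r0=0x89
[3] flags=1000 → (cmp)
[4] flags=1000 LT?T → r1=0xfe
[5] flags=1000 LS?T → r1=0xaa
[6] flags=1000 NE?T → r0=0x60
[7] flags=0010 → (cmp)
[8] flags=0010 PL?T → r1=0x0c
[9] flags=0010 PL?T → r1=0x03
[10] flags=0010 LE?F → skip

FIX = (r0, 0x60)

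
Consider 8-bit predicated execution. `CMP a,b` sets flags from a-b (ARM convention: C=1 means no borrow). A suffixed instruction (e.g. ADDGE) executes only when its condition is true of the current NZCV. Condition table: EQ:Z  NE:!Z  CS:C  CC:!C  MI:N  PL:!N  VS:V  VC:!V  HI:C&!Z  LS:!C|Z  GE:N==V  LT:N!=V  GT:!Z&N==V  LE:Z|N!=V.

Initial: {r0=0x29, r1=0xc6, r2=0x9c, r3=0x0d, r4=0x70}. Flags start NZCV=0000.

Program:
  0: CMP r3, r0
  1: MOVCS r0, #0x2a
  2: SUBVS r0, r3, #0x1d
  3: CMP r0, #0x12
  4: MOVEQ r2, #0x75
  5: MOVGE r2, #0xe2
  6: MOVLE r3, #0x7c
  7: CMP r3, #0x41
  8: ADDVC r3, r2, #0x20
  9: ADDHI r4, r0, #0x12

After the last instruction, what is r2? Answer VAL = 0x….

VAL = 0xe2

[0] flags=1000 → (cmp)
[1] flags=1000 CS?F → skip
[2] flags=1000 VS?F → skip
[3] flags=0010 → (cmp)
[4] flags=0010 EQ?F → skip
[5] flags=0010 GE?T → r2=0xe2
[6] flags=0010 LE?F → skip
[7] flags=1000 → (cmp)
[8] flags=1000 VC?T → r3=0x02
[9] flags=1000 HI?F → skip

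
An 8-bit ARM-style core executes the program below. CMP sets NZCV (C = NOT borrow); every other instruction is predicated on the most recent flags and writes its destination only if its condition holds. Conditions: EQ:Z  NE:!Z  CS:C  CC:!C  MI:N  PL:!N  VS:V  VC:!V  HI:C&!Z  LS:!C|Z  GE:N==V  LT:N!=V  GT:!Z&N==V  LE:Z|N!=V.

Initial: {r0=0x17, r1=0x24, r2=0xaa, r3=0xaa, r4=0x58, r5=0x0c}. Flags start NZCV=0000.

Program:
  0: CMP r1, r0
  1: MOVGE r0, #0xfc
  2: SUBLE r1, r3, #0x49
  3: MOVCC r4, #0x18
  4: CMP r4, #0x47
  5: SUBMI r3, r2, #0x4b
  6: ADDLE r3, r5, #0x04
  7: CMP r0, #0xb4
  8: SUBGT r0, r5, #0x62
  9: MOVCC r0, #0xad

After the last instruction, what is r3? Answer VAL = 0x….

VAL = 0xaa

0: ✓ CMP  NZCV=0010
1: ✓ MOVGE  r0←0xfc
2: · SUBLE
3: · MOVCC
4: ✓ CMP  NZCV=0010
5: · SUBMI
6: · ADDLE
7: ✓ CMP  NZCV=0010
8: ✓ SUBGT  r0←0xaa
9: · MOVCC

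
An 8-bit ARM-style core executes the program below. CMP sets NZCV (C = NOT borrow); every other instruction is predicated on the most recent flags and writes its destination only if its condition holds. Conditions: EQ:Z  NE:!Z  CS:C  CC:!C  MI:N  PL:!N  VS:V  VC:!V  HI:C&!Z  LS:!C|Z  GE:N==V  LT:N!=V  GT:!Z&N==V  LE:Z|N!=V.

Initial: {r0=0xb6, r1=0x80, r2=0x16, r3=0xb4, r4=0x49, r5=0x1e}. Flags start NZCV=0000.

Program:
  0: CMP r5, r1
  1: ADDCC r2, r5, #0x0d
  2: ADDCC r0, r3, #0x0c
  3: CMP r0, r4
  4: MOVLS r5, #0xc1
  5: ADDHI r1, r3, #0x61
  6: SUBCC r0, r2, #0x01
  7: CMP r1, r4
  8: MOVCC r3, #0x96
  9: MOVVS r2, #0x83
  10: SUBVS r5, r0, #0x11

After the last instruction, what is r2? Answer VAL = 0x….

VAL = 0x2b

0: ✓ CMP  NZCV=1001
1: ✓ ADDCC  r2←0x2b
2: ✓ ADDCC  r0←0xc0
3: ✓ CMP  NZCV=0011
4: · MOVLS
5: ✓ ADDHI  r1←0x15
6: · SUBCC
7: ✓ CMP  NZCV=1000
8: ✓ MOVCC  r3←0x96
9: · MOVVS
10: · SUBVS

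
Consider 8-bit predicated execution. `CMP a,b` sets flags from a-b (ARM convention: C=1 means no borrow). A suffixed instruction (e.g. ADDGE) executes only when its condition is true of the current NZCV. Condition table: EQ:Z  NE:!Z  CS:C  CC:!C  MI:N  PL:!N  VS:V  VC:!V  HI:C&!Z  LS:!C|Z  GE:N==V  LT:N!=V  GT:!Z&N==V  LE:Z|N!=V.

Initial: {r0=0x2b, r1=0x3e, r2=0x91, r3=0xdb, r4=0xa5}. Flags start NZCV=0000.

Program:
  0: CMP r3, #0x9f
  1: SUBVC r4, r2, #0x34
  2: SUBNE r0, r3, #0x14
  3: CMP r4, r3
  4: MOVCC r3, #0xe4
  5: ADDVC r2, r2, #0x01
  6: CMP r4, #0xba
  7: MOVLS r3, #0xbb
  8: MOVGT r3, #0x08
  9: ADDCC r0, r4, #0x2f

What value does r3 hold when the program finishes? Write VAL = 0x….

VAL = 0x08

[0] flags=0010 → (cmp)
[1] flags=0010 VC?T → r4=0x5d
[2] flags=0010 NE?T → r0=0xc7
[3] flags=1001 → (cmp)
[4] flags=1001 CC?T → r3=0xe4
[5] flags=1001 VC?F → skip
[6] flags=1001 → (cmp)
[7] flags=1001 LS?T → r3=0xbb
[8] flags=1001 GT?T → r3=0x08
[9] flags=1001 CC?T → r0=0x8c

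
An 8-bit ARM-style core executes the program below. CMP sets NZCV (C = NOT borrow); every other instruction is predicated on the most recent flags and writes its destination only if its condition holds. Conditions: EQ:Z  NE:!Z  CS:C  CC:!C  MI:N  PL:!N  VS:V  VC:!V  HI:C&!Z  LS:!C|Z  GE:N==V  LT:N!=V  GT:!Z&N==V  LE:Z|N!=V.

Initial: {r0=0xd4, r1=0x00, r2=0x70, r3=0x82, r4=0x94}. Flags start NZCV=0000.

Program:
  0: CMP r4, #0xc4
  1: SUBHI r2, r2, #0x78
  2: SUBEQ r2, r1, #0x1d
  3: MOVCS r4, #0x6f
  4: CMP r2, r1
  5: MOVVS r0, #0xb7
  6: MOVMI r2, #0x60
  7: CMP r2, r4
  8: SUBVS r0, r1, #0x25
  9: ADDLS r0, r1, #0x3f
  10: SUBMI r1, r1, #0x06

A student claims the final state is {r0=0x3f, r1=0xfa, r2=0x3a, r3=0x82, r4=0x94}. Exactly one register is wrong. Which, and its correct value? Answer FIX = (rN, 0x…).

0: ✓ CMP  NZCV=1000
1: · SUBHI
2: · SUBEQ
3: · MOVCS
4: ✓ CMP  NZCV=0010
5: · MOVVS
6: · MOVMI
7: ✓ CMP  NZCV=1001
8: ✓ SUBVS  r0←0xdb
9: ✓ ADDLS  r0←0x3f
10: ✓ SUBMI  r1←0xfa

FIX = (r2, 0x70)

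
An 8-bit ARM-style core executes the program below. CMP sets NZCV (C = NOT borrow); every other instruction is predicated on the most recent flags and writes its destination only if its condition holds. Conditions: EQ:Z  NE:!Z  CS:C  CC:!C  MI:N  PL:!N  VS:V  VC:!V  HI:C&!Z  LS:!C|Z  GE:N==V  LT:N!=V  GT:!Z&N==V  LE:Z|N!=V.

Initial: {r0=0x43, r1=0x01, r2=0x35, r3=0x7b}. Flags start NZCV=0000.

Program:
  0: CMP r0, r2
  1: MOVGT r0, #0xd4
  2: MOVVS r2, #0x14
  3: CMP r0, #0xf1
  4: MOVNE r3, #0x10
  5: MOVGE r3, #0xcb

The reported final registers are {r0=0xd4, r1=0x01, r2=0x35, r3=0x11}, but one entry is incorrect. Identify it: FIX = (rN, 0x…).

0: ✓ CMP  NZCV=0010
1: ✓ MOVGT  r0←0xd4
2: · MOVVS
3: ✓ CMP  NZCV=1000
4: ✓ MOVNE  r3←0x10
5: · MOVGE

FIX = (r3, 0x10)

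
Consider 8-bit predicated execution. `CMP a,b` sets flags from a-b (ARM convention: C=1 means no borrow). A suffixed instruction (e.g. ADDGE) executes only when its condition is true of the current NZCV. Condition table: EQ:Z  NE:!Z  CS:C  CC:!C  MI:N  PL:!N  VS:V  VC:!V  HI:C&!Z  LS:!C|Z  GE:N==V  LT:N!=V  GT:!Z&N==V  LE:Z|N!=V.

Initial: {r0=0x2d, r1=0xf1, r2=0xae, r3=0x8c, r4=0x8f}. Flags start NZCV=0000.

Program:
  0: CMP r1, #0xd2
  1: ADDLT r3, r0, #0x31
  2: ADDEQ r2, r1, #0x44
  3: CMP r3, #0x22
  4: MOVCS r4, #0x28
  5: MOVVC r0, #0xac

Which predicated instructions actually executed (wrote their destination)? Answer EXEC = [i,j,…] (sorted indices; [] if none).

EXEC = [4]

0: ✓ CMP  NZCV=0010
1: · ADDLT
2: · ADDEQ
3: ✓ CMP  NZCV=0011
4: ✓ MOVCS  r4←0x28
5: · MOVVC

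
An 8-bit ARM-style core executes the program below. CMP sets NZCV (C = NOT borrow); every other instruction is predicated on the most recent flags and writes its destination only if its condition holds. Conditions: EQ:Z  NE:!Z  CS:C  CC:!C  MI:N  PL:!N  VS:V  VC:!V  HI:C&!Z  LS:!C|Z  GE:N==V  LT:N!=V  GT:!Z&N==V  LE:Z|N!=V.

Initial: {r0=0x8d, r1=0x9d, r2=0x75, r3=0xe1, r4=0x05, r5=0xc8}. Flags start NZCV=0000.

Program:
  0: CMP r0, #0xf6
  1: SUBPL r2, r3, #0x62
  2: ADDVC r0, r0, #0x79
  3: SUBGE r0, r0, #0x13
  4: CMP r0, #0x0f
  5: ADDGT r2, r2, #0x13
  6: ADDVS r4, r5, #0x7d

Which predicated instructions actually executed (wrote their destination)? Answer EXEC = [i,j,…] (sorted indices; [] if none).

[0] flags=1000 → (cmp)
[1] flags=1000 PL?F → skip
[2] flags=1000 VC?T → r0=0x06
[3] flags=1000 GE?F → skip
[4] flags=1000 → (cmp)
[5] flags=1000 GT?F → skip
[6] flags=1000 VS?F → skip

EXEC = [2]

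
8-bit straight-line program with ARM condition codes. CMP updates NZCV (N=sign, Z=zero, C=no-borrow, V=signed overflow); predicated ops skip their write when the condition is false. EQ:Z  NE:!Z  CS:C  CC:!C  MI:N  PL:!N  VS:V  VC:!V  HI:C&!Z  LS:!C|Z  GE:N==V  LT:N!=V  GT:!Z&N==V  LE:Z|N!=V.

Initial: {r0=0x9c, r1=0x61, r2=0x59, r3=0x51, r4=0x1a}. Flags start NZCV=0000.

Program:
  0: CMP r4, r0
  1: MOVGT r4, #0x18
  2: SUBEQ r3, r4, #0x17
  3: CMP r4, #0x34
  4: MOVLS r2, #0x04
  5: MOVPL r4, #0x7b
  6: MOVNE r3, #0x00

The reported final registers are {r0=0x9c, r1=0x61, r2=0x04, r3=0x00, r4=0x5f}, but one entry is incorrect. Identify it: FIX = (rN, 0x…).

0: ✓ CMP  NZCV=0000
1: ✓ MOVGT  r4←0x18
2: · SUBEQ
3: ✓ CMP  NZCV=1000
4: ✓ MOVLS  r2←0x04
5: · MOVPL
6: ✓ MOVNE  r3←0x00

FIX = (r4, 0x18)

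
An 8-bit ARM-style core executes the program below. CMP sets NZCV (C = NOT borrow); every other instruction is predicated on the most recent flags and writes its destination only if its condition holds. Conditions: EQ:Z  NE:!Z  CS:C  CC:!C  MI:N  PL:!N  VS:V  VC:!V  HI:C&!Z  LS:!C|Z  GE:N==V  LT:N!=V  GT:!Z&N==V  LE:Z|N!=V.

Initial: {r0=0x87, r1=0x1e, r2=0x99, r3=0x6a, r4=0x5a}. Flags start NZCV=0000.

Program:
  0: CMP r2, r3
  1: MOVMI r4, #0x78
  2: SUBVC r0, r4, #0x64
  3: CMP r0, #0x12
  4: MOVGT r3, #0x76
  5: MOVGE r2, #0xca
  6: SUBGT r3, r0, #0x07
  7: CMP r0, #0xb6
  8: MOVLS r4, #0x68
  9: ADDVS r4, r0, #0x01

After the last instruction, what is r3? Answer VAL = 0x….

VAL = 0x6a

[0] flags=0011 → (cmp)
[1] flags=0011 MI?F → skip
[2] flags=0011 VC?F → skip
[3] flags=0011 → (cmp)
[4] flags=0011 GT?F → skip
[5] flags=0011 GE?F → skip
[6] flags=0011 GT?F → skip
[7] flags=1000 → (cmp)
[8] flags=1000 LS?T → r4=0x68
[9] flags=1000 VS?F → skip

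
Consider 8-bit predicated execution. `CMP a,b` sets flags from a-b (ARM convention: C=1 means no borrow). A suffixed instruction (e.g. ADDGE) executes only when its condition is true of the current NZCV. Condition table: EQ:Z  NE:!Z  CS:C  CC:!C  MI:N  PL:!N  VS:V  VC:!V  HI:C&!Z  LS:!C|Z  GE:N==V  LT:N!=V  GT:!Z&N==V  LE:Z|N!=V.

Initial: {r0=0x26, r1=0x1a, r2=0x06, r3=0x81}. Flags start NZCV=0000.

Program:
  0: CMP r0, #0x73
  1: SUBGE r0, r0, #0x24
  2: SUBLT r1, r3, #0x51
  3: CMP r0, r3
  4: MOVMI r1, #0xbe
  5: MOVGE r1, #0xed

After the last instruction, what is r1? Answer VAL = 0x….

VAL = 0xed

0: ✓ CMP  NZCV=1000
1: · SUBGE
2: ✓ SUBLT  r1←0x30
3: ✓ CMP  NZCV=1001
4: ✓ MOVMI  r1←0xbe
5: ✓ MOVGE  r1←0xed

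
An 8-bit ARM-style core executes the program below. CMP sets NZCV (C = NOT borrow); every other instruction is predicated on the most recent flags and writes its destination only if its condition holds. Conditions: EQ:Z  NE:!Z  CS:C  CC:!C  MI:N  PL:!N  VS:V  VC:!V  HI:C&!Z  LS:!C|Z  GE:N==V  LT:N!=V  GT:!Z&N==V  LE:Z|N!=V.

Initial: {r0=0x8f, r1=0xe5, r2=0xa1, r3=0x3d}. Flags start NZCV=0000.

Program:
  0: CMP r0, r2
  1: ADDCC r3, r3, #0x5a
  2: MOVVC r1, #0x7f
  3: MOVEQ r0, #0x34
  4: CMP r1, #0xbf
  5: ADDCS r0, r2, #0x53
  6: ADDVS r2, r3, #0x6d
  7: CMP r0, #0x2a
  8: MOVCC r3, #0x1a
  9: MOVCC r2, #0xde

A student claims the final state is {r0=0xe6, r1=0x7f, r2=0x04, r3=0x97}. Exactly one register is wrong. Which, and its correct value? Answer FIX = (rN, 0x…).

FIX = (r0, 0x8f)

[0] flags=1000 → (cmp)
[1] flags=1000 CC?T → r3=0x97
[2] flags=1000 VC?T → r1=0x7f
[3] flags=1000 EQ?F → skip
[4] flags=1001 → (cmp)
[5] flags=1001 CS?F → skip
[6] flags=1001 VS?T → r2=0x04
[7] flags=0011 → (cmp)
[8] flags=0011 CC?F → skip
[9] flags=0011 CC?F → skip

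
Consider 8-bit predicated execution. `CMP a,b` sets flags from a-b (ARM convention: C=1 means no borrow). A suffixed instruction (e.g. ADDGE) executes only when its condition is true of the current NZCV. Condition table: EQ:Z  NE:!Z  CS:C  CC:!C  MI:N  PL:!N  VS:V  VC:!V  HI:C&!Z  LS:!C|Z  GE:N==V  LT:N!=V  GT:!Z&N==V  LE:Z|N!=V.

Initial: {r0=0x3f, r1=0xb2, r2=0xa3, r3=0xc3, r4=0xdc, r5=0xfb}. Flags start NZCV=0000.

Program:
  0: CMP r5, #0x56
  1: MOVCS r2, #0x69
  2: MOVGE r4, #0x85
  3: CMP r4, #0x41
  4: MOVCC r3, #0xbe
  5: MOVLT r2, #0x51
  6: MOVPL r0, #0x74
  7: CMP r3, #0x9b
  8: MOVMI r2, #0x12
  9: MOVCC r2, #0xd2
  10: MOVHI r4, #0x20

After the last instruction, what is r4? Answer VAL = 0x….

0: ✓ CMP  NZCV=1010
1: ✓ MOVCS  r2←0x69
2: · MOVGE
3: ✓ CMP  NZCV=1010
4: · MOVCC
5: ✓ MOVLT  r2←0x51
6: · MOVPL
7: ✓ CMP  NZCV=0010
8: · MOVMI
9: · MOVCC
10: ✓ MOVHI  r4←0x20

VAL = 0x20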